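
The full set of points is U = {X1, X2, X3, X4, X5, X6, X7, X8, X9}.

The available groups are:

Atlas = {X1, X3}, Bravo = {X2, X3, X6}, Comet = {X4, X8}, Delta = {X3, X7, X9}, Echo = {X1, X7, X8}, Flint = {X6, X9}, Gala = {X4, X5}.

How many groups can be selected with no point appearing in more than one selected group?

Atlas, Flint, Gala are pairwise disjoint (Atlas={X1,X3}; Flint={X6,X9}; Gala={X4,X5}).
Every remaining group overlaps one of these, and no 4 of the listed groups are pairwise disjoint, so 3 is the maximum.

3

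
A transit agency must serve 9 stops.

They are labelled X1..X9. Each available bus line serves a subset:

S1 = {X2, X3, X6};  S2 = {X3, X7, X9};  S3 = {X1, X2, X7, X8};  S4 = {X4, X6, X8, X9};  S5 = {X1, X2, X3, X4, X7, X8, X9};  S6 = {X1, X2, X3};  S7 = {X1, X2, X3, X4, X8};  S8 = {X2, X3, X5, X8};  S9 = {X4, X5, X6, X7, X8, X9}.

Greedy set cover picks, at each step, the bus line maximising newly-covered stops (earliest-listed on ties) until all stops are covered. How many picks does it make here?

Greedy: pick S5 (covers 7 new) → pick S9 (covers 2 new). Total picks: 2.

2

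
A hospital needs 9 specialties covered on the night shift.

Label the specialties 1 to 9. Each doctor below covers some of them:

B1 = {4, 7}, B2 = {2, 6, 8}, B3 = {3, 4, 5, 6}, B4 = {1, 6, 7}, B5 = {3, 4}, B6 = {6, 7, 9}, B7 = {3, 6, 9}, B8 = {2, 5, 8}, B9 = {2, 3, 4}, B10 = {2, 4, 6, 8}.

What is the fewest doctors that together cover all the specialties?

4

B1 and B4 and B7 and B8 together: B1 ∪ B4 ∪ B7 ∪ B8 = {1, 2, 3, 4, 5, 6, 7, 8, 9} — every specialty is covered.
No 3 of the 10 doctors cover everything (all 120 combinations miss at least one specialty), so 4 is optimal.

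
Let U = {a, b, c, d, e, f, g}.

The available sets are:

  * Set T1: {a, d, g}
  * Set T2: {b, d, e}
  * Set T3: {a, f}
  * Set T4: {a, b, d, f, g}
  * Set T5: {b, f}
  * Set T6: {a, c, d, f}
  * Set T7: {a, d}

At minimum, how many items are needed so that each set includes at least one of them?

The 2 items {a, b} hit every set.
The sets T1, T5 are pairwise disjoint, so any hitting set needs a separate item for each — at least 2. Hence 2 is optimal.

2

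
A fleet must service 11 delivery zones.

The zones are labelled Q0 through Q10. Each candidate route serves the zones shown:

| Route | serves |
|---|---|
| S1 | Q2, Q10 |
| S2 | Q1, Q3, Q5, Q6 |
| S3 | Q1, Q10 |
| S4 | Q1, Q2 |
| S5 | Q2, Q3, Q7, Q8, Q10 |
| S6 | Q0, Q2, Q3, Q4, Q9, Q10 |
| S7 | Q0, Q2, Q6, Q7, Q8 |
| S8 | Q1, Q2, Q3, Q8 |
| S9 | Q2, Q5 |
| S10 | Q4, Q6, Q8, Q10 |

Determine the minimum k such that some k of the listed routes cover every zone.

S2 and S5 and S6 together: S2 ∪ S5 ∪ S6 = {Q0, Q1, Q2, Q3, Q4, Q5, Q6, Q7, Q8, Q9, Q10} — every zone is covered.
Only S6 contains Q9, so S6 is forced; the remaining 5 zones need at least 2 more routes (each remaining route adds at most 3) — so at least 3 routes are needed, and 3 is optimal.

3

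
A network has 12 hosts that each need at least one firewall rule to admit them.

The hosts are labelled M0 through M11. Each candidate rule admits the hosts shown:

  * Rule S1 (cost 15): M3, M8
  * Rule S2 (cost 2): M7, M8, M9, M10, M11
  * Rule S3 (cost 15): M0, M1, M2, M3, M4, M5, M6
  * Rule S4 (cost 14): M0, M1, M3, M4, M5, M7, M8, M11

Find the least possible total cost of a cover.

S2, S3 together cover every host (S2 ∪ S3 = {M0, M1, M2, M3, M4, M5, M6, M7, M8, M9, M10, M11}); total cost 2 + 15 = 17.
No covering selection has total cost below 17.

17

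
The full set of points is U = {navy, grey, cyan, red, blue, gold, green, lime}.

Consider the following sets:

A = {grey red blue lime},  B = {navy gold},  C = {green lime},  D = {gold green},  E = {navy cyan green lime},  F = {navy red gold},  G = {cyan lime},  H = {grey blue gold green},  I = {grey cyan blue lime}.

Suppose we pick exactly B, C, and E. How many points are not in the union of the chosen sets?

Union of B, C, E = {navy, cyan, gold, green, lime}.
Not covered: grey, red, blue — 3 points.

3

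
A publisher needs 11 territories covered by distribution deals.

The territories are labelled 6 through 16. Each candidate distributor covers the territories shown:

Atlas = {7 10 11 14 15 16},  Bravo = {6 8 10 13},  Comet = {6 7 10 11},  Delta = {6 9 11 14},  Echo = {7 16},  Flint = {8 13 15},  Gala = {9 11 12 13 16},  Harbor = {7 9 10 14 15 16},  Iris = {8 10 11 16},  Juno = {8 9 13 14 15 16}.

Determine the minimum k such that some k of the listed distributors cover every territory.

3

Bravo and Gala and Harbor together: Bravo ∪ Gala ∪ Harbor = {6, 7, 8, 9, 10, 11, 12, 13, 14, 15, 16} — every territory is covered.
Only Gala contains 12, so Gala is forced; the remaining 6 territories need at least 2 more distributors (each remaining distributor adds at most 4) — so at least 3 distributors are needed, and 3 is optimal.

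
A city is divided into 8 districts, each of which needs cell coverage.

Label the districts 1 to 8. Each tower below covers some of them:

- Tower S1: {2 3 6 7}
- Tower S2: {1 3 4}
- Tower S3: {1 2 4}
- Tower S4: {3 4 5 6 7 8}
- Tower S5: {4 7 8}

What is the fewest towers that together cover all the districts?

2

Take {S3, S4}. Their union is {1, 2, 3, 4, 5, 6, 7, 8}, which is all 8 districts.
No single tower has all 8 districts (the largest, S4, has 6), so 2 is optimal.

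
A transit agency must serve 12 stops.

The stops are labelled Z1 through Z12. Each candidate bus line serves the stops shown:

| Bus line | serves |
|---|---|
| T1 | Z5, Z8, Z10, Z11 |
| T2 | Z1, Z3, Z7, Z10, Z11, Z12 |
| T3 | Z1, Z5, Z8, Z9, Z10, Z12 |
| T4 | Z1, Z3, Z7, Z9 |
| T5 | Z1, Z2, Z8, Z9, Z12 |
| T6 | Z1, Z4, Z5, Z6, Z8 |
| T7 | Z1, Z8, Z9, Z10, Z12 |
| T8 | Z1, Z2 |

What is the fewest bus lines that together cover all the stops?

Take {T2, T5, T6}. Their union is {Z1, Z2, Z3, Z4, Z5, Z6, Z7, Z8, Z9, Z10, Z11, Z12}, which is all 12 stops.
Only T6 contains Z4, so T6 is forced; the remaining 7 stops need at least 2 more bus lines (each remaining bus line adds at most 5) — so at least 3 bus lines are needed, and 3 is optimal.

3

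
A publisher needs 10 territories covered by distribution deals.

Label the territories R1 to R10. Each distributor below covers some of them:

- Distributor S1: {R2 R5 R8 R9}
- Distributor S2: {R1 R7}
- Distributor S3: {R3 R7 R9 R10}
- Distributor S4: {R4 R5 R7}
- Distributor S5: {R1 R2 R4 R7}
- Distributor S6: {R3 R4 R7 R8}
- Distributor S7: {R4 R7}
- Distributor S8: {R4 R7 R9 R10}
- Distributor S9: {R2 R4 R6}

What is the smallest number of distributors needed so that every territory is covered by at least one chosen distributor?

4

S1 and S3 and S5 and S9 together: S1 ∪ S3 ∪ S5 ∪ S9 = {R1, R2, R3, R4, R5, R6, R7, R8, R9, R10} — every territory is covered.
No 3 of the 9 distributors cover everything (all 84 combinations miss at least one territory), so 4 is optimal.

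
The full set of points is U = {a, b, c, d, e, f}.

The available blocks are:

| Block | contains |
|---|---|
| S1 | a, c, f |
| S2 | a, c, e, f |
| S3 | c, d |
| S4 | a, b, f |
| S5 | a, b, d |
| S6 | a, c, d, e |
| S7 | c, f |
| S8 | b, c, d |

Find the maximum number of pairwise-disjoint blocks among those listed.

2

S5, S7 are pairwise disjoint (S5={a,b,d}; S7={c,f}).
Every remaining block overlaps one of these, and no 3 of the listed blocks are pairwise disjoint, so 2 is the maximum.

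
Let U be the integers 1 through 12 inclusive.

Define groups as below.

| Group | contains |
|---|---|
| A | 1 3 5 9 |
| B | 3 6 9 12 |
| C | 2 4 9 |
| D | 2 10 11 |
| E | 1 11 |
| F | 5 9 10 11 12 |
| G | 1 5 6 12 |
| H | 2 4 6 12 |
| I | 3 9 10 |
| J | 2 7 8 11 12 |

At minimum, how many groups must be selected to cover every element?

C and G and I and J together: C ∪ G ∪ I ∪ J = {1, 2, 3, 4, 5, 6, 7, 8, 9, 10, 11, 12} — every element is covered.
No 3 of the 10 groups cover everything (all 120 combinations miss at least one element), so 4 is optimal.

4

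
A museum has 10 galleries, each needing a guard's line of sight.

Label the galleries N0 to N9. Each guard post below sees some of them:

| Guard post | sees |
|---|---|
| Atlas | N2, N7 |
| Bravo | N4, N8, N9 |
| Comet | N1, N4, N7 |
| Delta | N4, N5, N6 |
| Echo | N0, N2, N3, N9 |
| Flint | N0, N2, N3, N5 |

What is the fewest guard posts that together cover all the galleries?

4

Bravo and Comet and Delta and Echo together: Bravo ∪ Comet ∪ Delta ∪ Echo = {N0, N1, N2, N3, N4, N5, N6, N7, N8, N9} — every gallery is covered.
No 3 of the 6 guard posts cover everything (all 20 combinations miss at least one gallery), so 4 is optimal.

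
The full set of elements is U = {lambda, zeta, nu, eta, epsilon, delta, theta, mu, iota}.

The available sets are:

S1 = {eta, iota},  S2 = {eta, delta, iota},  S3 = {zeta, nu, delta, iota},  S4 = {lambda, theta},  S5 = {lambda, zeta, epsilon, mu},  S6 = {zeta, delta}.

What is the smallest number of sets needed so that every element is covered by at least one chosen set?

4

S2 and S3 and S4 and S5 together: S2 ∪ S3 ∪ S4 ∪ S5 = {lambda, zeta, nu, eta, epsilon, delta, theta, mu, iota} — every element is covered.
No 3 of the 6 sets cover everything (all 20 combinations miss at least one element), so 4 is optimal.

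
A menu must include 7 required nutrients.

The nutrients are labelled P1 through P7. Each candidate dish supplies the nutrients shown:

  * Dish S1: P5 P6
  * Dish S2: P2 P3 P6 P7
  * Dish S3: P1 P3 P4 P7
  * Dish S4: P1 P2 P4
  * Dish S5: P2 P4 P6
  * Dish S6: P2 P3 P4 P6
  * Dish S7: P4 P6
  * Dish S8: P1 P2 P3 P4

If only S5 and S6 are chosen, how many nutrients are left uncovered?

3

Union of S5, S6 = {P2, P3, P4, P6}.
Not covered: P1, P5, P7 — 3 nutrients.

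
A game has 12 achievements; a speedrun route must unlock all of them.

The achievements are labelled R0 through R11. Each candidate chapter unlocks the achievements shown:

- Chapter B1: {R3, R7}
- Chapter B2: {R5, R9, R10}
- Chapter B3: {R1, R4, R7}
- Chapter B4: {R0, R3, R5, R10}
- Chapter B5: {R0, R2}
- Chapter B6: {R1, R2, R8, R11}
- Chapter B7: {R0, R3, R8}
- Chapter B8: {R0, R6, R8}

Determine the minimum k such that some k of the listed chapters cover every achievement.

Take {B1, B2, B3, B6, B8}. Their union is {R0, R1, R2, R3, R4, R5, R6, R7, R8, R9, R10, R11}, which is all 12 achievements.
No 4 of the 8 chapters cover everything (all 70 combinations miss at least one achievement), so 5 is optimal.

5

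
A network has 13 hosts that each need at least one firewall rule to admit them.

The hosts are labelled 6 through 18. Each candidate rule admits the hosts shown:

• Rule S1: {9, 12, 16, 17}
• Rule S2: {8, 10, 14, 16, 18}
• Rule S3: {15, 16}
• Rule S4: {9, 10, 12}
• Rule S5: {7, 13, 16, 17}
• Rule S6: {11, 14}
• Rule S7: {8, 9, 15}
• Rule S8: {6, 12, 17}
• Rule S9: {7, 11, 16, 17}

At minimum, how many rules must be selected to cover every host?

S2 and S5 and S6 and S7 and S8 together: S2 ∪ S5 ∪ S6 ∪ S7 ∪ S8 = {6, 7, 8, 9, 10, 11, 12, 13, 14, 15, 16, 17, 18} — every host is covered.
No 4 of the 9 rules cover everything (all 126 combinations miss at least one host), so 5 is optimal.

5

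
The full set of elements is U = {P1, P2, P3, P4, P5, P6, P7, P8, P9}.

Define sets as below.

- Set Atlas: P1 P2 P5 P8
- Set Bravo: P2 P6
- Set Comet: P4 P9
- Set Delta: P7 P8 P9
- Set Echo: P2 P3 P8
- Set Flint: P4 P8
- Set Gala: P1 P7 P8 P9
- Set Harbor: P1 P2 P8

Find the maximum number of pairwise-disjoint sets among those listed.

2

Comet, Harbor are pairwise disjoint (Comet={P4,P9}; Harbor={P1,P2,P8}).
Every remaining set overlaps one of these, and no 3 of the listed sets are pairwise disjoint, so 2 is the maximum.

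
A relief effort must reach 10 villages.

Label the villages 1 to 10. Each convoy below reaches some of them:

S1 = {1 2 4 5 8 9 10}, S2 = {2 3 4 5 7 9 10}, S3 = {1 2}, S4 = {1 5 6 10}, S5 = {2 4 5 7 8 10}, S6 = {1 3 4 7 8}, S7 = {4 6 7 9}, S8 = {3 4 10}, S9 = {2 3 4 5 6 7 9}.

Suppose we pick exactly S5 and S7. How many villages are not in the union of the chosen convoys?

2

Union of S5, S7 = {2, 4, 5, 6, 7, 8, 9, 10}.
Not covered: 1, 3 — 2 villages.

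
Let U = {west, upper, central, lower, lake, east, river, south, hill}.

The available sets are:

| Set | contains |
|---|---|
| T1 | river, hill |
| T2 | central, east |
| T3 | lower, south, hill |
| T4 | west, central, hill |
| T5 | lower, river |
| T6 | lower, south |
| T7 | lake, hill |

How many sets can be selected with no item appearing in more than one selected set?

T1, T2, T6 are pairwise disjoint (T1={river,hill}; T2={central,east}; T6={lower,south}).
Every remaining set overlaps one of these, and no 4 of the listed sets are pairwise disjoint, so 3 is the maximum.

3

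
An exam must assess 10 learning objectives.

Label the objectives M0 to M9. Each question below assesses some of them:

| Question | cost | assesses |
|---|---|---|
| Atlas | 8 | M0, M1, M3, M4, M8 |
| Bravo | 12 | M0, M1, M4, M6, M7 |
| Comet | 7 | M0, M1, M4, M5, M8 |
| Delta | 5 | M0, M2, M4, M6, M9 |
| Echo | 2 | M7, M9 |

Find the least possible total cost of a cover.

Atlas, Comet, Delta, Echo together cover every objective (Atlas ∪ Comet ∪ Delta ∪ Echo = {M0, M1, M2, M3, M4, M5, M6, M7, M8, M9}); total cost 8 + 7 + 5 + 2 = 22.
No covering selection has total cost below 22.

22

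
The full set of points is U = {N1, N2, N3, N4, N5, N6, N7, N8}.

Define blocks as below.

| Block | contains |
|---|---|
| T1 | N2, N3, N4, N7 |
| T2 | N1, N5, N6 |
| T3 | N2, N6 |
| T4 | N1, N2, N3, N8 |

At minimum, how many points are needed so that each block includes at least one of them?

2

The 2 points {N1, N2} hit every block.
The blocks T1, T2 are pairwise disjoint, so any hitting set needs a separate point for each — at least 2. Hence 2 is optimal.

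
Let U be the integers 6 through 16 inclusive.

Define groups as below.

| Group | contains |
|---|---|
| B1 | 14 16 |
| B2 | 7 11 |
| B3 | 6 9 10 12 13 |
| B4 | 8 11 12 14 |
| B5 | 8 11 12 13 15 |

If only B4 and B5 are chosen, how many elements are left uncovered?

Union of B4, B5 = {8, 11, 12, 13, 14, 15}.
Not covered: 6, 7, 9, 10, 16 — 5 elements.

5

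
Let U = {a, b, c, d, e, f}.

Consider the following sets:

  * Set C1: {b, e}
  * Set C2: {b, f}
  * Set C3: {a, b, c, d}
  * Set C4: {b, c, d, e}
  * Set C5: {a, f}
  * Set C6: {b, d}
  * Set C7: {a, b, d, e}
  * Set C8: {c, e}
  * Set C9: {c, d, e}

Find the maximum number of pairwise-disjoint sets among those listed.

3

C5, C6, C8 are pairwise disjoint (C5={a,f}; C6={b,d}; C8={c,e}).
Every remaining set overlaps one of these, and no 4 of the listed sets are pairwise disjoint, so 3 is the maximum.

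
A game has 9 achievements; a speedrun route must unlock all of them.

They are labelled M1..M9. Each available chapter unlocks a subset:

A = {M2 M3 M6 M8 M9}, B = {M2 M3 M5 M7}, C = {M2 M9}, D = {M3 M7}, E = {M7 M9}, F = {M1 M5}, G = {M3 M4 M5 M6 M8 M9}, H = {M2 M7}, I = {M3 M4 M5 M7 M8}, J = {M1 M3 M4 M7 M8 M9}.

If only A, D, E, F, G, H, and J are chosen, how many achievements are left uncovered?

Union of A, D, E, F, G, H, J = {M1, M2, M3, M4, M5, M6, M7, M8, M9} — that's every achievement, so 0 are uncovered.

0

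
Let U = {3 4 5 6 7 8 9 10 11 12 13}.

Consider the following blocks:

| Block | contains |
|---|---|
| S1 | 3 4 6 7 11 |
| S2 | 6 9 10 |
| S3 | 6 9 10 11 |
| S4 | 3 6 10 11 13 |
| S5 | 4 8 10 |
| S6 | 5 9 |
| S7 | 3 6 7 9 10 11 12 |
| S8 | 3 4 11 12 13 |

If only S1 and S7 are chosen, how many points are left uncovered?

3

Union of S1, S7 = {3, 4, 6, 7, 9, 10, 11, 12}.
Not covered: 5, 8, 13 — 3 points.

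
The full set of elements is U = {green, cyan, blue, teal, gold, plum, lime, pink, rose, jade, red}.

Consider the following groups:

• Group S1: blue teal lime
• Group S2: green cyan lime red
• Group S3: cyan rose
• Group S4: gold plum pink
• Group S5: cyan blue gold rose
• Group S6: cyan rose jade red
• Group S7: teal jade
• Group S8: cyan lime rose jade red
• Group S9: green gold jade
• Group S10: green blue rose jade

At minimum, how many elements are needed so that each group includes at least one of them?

4

Take H = {cyan, teal, gold, rose}. Each listed group contains at least one of these, so H is a hitting set of size 4.
No choice of 3 elements meets every group, so 4 is the minimum.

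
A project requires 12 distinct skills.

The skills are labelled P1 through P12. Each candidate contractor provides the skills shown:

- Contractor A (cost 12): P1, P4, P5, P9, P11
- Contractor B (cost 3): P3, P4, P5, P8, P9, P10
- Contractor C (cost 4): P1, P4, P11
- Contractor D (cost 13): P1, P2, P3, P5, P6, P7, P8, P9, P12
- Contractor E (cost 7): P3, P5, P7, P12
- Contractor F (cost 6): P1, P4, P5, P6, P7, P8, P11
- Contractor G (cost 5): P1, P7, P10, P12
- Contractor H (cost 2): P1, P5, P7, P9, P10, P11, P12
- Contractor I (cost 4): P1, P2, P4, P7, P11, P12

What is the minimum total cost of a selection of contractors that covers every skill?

13

B, F, I together cover every skill (B ∪ F ∪ I = {P1, P2, P3, P4, P5, P6, P7, P8, P9, P10, P11, P12}); total cost 3 + 6 + 4 = 13.
The greedy pick H, B, I, F costs 15; no covering selection beats 13.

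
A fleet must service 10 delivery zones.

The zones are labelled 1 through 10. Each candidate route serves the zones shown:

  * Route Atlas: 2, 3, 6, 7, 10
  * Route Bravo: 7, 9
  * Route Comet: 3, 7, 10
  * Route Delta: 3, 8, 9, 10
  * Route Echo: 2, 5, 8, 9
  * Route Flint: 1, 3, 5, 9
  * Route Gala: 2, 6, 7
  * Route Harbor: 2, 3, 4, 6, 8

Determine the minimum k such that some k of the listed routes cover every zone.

Comet and Flint and Harbor together: Comet ∪ Flint ∪ Harbor = {1, 2, 3, 4, 5, 6, 7, 8, 9, 10} — every zone is covered.
Only Flint contains 1, so Flint is forced; the remaining 6 zones need at least 2 more routes (each remaining route adds at most 4) — so at least 3 routes are needed, and 3 is optimal.

3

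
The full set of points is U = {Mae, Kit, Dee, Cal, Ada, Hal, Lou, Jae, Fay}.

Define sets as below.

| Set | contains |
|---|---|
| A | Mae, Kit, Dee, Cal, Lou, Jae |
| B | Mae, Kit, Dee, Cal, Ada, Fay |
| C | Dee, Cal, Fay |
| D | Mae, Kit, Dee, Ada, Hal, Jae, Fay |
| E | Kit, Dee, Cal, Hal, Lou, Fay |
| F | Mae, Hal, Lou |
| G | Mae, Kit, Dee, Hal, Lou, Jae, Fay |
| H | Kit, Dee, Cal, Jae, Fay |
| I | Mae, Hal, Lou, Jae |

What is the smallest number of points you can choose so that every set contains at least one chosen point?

2

Take T = {Mae, Fay}. Each listed set contains at least one of these, so T is a hitting set of size 2.
The sets C, I are pairwise disjoint, so any hitting set needs a separate point for each — at least 2. Hence 2 is optimal.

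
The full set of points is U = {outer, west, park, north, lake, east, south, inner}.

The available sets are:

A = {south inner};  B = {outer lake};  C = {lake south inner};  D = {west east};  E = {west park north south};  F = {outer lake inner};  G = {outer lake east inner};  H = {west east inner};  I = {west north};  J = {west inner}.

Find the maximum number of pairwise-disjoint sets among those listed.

A, B, D are pairwise disjoint (A={south,inner}; B={outer,lake}; D={west,east}).
Every remaining set overlaps one of these, and no 4 of the listed sets are pairwise disjoint, so 3 is the maximum.

3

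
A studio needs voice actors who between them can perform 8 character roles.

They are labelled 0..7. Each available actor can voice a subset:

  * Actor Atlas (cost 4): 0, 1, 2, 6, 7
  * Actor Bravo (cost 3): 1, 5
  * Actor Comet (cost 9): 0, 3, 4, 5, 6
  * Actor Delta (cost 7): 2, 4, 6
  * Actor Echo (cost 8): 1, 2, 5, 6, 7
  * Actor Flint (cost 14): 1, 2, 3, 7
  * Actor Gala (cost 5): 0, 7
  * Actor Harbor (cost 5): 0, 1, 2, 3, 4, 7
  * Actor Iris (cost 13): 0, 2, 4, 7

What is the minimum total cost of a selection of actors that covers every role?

Atlas, Bravo, Harbor together cover every role (Atlas ∪ Bravo ∪ Harbor = {0, 1, 2, 3, 4, 5, 6, 7}); total cost 4 + 3 + 5 = 12.
No covering selection has total cost below 12.

12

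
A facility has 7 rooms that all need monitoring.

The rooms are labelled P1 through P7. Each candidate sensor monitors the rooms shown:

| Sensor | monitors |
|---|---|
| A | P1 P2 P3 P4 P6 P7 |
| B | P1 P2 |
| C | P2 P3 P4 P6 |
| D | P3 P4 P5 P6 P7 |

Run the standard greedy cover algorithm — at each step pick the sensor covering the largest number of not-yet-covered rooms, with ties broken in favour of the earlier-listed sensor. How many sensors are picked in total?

Greedy: pick A (covers 6 new) → pick D (covers 1 new). Total picks: 2.

2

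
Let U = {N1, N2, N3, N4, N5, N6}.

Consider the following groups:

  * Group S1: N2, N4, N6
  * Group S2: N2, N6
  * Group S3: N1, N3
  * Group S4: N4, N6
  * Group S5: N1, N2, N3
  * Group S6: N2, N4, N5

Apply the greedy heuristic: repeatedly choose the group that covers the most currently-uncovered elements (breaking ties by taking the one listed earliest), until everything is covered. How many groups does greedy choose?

Greedy: pick S1 (covers 3 new) → pick S3 (covers 2 new) → pick S6 (covers 1 new). Total picks: 3.

3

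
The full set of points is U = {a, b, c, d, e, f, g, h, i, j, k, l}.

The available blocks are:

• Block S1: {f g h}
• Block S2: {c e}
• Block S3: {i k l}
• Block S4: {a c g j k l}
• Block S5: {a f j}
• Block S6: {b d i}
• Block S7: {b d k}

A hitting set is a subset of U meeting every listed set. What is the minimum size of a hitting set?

4

T = {c, d, f, l} meets every block (each contains at least one member of T), and |T| = 4.
No choice of 3 points meets every block, so 4 is the minimum.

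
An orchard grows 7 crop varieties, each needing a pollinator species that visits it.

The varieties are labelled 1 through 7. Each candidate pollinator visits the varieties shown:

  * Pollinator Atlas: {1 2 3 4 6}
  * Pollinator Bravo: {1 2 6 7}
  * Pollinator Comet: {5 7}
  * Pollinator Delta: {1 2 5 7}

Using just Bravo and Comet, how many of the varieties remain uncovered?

2

Union of Bravo, Comet = {1, 2, 5, 6, 7}.
Not covered: 3, 4 — 2 varieties.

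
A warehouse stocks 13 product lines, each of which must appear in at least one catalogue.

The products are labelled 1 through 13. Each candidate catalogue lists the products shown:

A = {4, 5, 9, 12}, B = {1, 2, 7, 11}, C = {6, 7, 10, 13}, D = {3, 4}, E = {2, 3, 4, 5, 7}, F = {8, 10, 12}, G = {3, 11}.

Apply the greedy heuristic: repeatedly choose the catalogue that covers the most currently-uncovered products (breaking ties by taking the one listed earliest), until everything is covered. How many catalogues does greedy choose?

5

Greedy: pick E (covers 5 new) → pick C (covers 3 new) → pick A (covers 2 new) → pick B (covers 2 new) → pick F (covers 1 new). Total picks: 5.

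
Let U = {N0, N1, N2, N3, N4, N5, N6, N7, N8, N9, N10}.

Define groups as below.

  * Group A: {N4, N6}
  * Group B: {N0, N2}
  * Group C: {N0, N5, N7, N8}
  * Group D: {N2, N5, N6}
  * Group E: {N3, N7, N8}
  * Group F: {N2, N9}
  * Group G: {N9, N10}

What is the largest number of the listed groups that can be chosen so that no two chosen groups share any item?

A, B, E, G are pairwise disjoint (A={N4,N6}; B={N0,N2}; E={N3,N7,N8}; G={N9,N10}).
Every remaining group overlaps one of these, and no 5 of the listed groups are pairwise disjoint, so 4 is the maximum.

4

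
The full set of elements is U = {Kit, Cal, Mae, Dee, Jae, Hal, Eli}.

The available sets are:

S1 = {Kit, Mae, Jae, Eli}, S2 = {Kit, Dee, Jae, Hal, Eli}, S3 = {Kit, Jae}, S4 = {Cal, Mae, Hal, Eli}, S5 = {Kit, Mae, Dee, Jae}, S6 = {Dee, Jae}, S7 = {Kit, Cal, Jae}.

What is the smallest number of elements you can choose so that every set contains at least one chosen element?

The 2 elements {Mae, Jae} hit every set.
The sets S3, S4 are pairwise disjoint, so any hitting set needs a separate element for each — at least 2. Hence 2 is optimal.

2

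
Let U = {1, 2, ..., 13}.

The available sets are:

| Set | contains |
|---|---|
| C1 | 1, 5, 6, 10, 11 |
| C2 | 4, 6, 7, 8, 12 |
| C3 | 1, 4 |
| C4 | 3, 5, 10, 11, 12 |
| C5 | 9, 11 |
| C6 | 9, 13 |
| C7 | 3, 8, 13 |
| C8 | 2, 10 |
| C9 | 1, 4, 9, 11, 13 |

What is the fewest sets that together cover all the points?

4

Take {C2, C4, C8, C9}. Their union is {1, 2, 3, 4, 5, 6, 7, 8, 9, 10, 11, 12, 13}, which is all 13 points.
Only C8 contains 2, so C8 is forced; the remaining 11 points need at least 3 more sets (each remaining set adds at most 5) — so at least 4 sets are needed, and 4 is optimal.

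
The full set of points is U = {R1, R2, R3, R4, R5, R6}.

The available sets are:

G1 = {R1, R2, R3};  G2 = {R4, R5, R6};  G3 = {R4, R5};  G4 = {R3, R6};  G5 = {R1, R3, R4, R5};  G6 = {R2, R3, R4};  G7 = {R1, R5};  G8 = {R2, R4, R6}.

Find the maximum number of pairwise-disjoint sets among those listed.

G1, G3 are pairwise disjoint (G1={R1,R2,R3}; G3={R4,R5}).
Every remaining set overlaps one of these, and no 3 of the listed sets are pairwise disjoint, so 2 is the maximum.

2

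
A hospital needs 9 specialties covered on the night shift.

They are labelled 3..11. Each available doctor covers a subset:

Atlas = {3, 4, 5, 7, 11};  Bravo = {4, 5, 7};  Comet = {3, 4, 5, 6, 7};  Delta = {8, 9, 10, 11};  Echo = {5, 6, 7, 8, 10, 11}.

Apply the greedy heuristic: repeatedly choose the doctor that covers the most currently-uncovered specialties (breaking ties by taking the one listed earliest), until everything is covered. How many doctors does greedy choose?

Greedy: pick Echo (covers 6 new) → pick Atlas (covers 2 new) → pick Delta (covers 1 new). Total picks: 3.
(The true minimum cover uses only 2 doctors, so greedy is not optimal here.)

3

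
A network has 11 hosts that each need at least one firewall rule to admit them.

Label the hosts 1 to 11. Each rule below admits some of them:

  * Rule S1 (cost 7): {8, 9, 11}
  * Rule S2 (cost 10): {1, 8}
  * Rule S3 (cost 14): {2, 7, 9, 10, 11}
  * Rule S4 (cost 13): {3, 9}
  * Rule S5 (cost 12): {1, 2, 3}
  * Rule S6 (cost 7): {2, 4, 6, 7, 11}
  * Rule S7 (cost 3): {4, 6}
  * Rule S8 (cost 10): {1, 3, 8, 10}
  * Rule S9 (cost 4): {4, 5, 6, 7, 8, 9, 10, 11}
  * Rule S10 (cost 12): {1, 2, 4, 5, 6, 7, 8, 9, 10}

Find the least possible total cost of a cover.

S5, S9 together cover every host (S5 ∪ S9 = {1, 2, 3, 4, 5, 6, 7, 8, 9, 10, 11}); total cost 12 + 4 = 16.
No covering selection has total cost below 16.

16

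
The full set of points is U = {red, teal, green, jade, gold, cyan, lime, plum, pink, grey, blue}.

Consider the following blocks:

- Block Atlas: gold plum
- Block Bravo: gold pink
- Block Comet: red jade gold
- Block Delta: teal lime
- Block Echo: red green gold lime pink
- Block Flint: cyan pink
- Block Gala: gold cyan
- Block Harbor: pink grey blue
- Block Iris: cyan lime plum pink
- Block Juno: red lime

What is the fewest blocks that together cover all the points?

5

Take {Comet, Delta, Echo, Harbor, Iris}. Their union is {red, teal, green, jade, gold, cyan, lime, plum, pink, grey, blue}, which is all 11 points.
No 4 of the 10 blocks cover everything (all 210 combinations miss at least one point), so 5 is optimal.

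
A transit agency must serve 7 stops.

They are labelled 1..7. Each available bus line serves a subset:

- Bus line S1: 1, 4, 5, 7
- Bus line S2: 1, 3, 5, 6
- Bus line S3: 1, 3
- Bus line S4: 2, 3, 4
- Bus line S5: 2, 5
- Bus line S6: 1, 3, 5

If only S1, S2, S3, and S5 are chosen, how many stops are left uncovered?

0

Union of S1, S2, S3, S5 = {1, 2, 3, 4, 5, 6, 7} — that's every stop, so 0 are uncovered.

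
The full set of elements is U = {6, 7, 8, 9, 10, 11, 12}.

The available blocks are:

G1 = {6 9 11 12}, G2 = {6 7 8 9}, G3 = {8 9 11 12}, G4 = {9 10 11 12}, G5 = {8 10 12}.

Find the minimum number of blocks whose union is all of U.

G2 and G4 together: G2 ∪ G4 = {6, 7, 8, 9, 10, 11, 12} — every element is covered.
No single block has all 7 elements (the largest, G1, has 4), so 2 is optimal.

2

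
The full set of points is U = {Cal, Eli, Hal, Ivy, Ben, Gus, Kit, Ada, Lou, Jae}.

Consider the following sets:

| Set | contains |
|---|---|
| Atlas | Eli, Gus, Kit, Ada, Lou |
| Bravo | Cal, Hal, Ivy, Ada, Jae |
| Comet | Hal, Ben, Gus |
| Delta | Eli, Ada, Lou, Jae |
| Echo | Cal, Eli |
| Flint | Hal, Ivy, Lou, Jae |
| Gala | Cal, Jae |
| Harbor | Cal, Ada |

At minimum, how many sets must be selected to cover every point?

3

Atlas and Bravo and Comet together: Atlas ∪ Bravo ∪ Comet = {Cal, Eli, Hal, Ivy, Ben, Gus, Kit, Ada, Lou, Jae} — every point is covered.
Only Comet contains Ben, so Comet is forced; the remaining 7 points need at least 2 more sets (each remaining set adds at most 4) — so at least 3 sets are needed, and 3 is optimal.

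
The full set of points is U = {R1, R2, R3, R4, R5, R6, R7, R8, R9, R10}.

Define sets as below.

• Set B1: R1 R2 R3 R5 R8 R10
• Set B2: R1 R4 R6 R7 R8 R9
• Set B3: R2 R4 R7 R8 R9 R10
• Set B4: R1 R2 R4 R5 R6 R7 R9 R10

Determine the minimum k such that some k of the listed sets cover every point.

B1 and B4 cover everything between them: the union {R1, R2, R3, R4, R5, R6, R7, R8, R9, R10} is all of U.
No single set has all 10 points (the largest, B4, has 8), so 2 is optimal.

2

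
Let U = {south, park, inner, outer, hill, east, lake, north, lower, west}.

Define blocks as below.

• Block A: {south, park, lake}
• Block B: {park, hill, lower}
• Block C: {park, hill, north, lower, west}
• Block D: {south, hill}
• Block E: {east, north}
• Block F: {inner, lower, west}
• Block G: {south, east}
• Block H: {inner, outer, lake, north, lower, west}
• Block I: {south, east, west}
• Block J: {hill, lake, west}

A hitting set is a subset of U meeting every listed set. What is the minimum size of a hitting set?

4

The 4 elements {south, hill, north, west} hit every block.
No choice of 3 elements meets every block, so 4 is the minimum.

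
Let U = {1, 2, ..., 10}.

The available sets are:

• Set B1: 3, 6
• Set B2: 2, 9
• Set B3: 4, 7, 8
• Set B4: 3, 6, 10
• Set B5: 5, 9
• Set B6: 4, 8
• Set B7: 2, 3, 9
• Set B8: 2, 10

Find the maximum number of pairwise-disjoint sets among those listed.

B1, B5, B6, B8 are pairwise disjoint (B1={3,6}; B5={5,9}; B6={4,8}; B8={2,10}).
Every remaining set overlaps one of these, and no 5 of the listed sets are pairwise disjoint, so 4 is the maximum.

4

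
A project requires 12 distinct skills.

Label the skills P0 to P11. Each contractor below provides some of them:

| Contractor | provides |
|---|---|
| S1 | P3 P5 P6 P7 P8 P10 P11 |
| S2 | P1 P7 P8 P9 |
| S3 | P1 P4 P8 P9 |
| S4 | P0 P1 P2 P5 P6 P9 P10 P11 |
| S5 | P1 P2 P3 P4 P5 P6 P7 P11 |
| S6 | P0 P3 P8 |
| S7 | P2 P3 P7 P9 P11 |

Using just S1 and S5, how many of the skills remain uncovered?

Union of S1, S5 = {P1, P2, P3, P4, P5, P6, P7, P8, P10, P11}.
Not covered: P0, P9 — 2 skills.

2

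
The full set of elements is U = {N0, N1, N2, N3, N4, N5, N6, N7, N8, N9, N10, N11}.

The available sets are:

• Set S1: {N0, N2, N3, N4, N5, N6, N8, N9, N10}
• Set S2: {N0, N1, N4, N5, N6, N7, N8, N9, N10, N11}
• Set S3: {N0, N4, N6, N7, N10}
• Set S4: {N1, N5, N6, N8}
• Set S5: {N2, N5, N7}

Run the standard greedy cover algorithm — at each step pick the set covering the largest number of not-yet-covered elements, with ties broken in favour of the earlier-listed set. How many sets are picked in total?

Greedy: pick S2 (covers 10 new) → pick S1 (covers 2 new). Total picks: 2.

2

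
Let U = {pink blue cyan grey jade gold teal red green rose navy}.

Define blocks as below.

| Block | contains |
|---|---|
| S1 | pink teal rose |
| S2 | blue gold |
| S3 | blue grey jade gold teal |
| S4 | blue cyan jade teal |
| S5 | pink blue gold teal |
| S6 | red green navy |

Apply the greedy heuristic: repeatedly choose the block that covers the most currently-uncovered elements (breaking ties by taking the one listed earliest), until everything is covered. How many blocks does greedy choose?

Greedy: pick S3 (covers 5 new) → pick S6 (covers 3 new) → pick S1 (covers 2 new) → pick S4 (covers 1 new). Total picks: 4.

4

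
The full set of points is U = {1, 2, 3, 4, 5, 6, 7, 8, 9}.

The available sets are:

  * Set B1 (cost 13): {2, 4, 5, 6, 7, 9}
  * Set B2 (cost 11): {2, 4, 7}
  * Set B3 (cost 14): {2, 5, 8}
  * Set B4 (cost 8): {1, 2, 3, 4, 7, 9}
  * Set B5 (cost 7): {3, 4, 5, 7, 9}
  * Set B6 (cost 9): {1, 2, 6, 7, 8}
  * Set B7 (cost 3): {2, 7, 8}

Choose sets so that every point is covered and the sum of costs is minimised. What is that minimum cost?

B5, B6 together cover every point (B5 ∪ B6 = {1, 2, 3, 4, 5, 6, 7, 8, 9}); total cost 7 + 9 = 16.
The greedy pick B7, B5, B6 costs 19; no covering selection beats 16.

16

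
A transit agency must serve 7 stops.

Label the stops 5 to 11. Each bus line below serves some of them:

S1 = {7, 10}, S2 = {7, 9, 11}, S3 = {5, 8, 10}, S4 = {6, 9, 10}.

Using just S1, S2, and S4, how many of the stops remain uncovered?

2

Union of S1, S2, S4 = {6, 7, 9, 10, 11}.
Not covered: 5, 8 — 2 stops.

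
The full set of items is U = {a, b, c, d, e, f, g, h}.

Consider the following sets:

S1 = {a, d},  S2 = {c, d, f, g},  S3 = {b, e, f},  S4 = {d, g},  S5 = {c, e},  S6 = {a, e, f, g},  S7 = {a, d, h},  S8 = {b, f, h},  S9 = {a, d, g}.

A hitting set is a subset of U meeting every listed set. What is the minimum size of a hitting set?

3

Take T = {d, e, h}. Each listed set contains at least one of these, so T is a hitting set of size 3.
The sets S4, S5, S8 are pairwise disjoint, so any hitting set needs a separate item for each — at least 3. Hence 3 is optimal.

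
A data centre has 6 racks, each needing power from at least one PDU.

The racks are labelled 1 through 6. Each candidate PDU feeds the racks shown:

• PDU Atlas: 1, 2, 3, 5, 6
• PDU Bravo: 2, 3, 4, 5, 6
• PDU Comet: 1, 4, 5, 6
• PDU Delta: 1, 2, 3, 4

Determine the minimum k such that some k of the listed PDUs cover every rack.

Take {Atlas, Bravo}. Their union is {1, 2, 3, 4, 5, 6}, which is all 6 racks.
No single PDU has all 6 racks (the largest, Atlas, has 5), so 2 is optimal.

2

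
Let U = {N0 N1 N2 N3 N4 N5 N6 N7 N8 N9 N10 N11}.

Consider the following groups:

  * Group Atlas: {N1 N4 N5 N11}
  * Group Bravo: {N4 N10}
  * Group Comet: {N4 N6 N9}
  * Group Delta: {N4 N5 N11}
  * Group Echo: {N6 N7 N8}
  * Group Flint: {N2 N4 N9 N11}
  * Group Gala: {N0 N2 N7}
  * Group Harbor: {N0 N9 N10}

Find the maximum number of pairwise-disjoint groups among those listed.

Atlas, Echo, Harbor are pairwise disjoint (Atlas={N1,N4,N5,N11}; Echo={N6,N7,N8}; Harbor={N0,N9,N10}).
Every remaining group overlaps one of these, and no 4 of the listed groups are pairwise disjoint, so 3 is the maximum.

3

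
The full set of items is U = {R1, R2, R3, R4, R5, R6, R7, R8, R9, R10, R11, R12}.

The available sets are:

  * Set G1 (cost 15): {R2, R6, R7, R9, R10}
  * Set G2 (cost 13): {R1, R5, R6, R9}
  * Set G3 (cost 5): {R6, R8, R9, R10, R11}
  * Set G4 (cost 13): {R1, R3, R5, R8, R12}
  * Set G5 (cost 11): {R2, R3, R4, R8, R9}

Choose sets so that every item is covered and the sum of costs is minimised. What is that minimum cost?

44

G1, G3, G4, G5 together cover every item (G1 ∪ G3 ∪ G4 ∪ G5 = {R1, R2, R3, R4, R5, R6, R7, R8, R9, R10, R11, R12}); total cost 15 + 5 + 13 + 11 = 44.
No covering selection has total cost below 44.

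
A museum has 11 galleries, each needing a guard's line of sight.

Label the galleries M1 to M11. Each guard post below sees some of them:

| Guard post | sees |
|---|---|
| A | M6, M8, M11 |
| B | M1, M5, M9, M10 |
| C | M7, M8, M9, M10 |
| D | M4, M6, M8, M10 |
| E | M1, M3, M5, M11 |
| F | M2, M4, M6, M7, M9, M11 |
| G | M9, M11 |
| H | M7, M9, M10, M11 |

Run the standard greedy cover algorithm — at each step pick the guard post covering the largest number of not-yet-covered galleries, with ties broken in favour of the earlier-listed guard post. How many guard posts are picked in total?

Greedy: pick F (covers 6 new) → pick B (covers 3 new) → pick A (covers 1 new) → pick E (covers 1 new). Total picks: 4.
(The true minimum cover uses only 3 guard posts, so greedy is not optimal here.)

4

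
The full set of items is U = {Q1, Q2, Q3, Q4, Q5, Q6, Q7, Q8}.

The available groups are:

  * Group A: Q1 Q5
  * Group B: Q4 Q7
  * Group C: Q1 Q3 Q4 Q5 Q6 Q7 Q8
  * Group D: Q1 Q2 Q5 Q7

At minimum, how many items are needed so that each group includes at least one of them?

2

H = {Q1, Q4} meets every group (each contains at least one member of H), and |H| = 2.
The groups A, B are pairwise disjoint, so any hitting set needs a separate item for each — at least 2. Hence 2 is optimal.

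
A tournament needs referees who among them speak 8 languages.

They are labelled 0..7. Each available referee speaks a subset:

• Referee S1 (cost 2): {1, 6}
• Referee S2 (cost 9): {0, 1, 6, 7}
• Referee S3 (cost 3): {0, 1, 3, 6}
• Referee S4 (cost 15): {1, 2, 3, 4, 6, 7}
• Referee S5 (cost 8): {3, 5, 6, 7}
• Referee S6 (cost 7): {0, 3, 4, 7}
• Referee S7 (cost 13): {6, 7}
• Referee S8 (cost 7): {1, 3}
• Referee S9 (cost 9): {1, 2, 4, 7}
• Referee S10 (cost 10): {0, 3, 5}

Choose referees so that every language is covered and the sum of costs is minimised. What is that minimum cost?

S3, S5, S9 together cover every language (S3 ∪ S5 ∪ S9 = {0, 1, 2, 3, 4, 5, 6, 7}); total cost 3 + 8 + 9 = 20.
No covering selection has total cost below 20.

20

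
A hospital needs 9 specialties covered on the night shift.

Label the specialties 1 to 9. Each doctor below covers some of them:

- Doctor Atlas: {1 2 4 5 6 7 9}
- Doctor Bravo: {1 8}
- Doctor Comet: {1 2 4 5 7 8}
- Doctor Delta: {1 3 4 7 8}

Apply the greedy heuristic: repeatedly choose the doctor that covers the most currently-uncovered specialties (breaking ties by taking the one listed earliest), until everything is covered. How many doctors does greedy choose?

2

Greedy: pick Atlas (covers 7 new) → pick Delta (covers 2 new). Total picks: 2.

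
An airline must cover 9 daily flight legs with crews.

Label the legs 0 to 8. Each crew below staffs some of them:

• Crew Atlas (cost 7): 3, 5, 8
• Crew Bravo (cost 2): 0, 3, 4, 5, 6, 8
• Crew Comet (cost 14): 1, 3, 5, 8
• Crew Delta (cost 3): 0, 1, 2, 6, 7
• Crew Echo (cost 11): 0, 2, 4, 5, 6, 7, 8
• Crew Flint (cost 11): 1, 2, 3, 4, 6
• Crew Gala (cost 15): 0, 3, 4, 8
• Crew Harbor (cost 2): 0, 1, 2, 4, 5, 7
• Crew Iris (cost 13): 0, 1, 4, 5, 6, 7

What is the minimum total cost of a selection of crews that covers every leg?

Bravo, Harbor together cover every leg (Bravo ∪ Harbor = {0, 1, 2, 3, 4, 5, 6, 7, 8}); total cost 2 + 2 = 4.
No covering selection has total cost below 4.

4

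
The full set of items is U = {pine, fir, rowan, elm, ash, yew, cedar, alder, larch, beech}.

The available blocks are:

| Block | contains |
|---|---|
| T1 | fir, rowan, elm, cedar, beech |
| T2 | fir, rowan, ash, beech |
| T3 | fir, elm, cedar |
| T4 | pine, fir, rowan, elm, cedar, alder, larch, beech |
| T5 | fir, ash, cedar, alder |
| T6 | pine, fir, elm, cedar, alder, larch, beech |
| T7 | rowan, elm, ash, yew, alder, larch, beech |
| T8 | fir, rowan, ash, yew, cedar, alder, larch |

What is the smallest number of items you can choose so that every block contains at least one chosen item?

Take H = {fir, ash}. Each listed block contains at least one of these, so H is a hitting set of size 2.
No single item lies in every block, so at least 2 are needed and 2 is optimal.

2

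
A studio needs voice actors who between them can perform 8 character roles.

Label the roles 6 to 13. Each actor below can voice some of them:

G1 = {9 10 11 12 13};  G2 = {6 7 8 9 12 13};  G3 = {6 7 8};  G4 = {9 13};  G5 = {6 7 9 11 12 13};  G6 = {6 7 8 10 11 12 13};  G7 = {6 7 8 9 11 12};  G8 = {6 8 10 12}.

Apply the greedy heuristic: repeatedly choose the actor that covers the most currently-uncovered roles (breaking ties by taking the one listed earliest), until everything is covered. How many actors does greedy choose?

2

Greedy: pick G6 (covers 7 new) → pick G1 (covers 1 new). Total picks: 2.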